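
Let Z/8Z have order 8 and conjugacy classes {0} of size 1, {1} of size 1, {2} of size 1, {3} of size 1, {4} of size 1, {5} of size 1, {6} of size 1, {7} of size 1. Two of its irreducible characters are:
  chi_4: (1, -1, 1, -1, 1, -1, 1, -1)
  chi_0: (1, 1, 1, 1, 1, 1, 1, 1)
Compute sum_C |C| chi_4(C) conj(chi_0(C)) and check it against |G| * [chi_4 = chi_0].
Sum = 0; so <chi_4, chi_0> = 0 (distinct irreducibles are orthogonal).

Explanation: Compute term by term over conjugacy classes (|C| * chi_4(C) * conj(chi_0(C))):
  1*(1)*conj(1) + 1*(-1)*conj(1) + 1*(1)*conj(1) + 1*(-1)*conj(1) + 1*(1)*conj(1) + 1*(-1)*conj(1) + 1*(1)*conj(1) + 1*(-1)*conj(1)
  = (1) + (-1) + (1) + (-1) + (1) + (-1) + (1) + (-1)
  = 0.
(Exp terms are combined using exp(i*s)*conj(exp(i*t)) = exp(i*(s-t)), and sums of them are collapsed using the identity that for every m > 1 the m distinct m-th roots of unity sum to 0, e.g. 1 + exp(2*I*pi/3) + exp(-2*I*pi/3) = 0.)
Dividing by |G| = 8 gives 0/8 = 0, matching the row-orthogonality relation <chi_4, chi_0> = [chi_4 = chi_0].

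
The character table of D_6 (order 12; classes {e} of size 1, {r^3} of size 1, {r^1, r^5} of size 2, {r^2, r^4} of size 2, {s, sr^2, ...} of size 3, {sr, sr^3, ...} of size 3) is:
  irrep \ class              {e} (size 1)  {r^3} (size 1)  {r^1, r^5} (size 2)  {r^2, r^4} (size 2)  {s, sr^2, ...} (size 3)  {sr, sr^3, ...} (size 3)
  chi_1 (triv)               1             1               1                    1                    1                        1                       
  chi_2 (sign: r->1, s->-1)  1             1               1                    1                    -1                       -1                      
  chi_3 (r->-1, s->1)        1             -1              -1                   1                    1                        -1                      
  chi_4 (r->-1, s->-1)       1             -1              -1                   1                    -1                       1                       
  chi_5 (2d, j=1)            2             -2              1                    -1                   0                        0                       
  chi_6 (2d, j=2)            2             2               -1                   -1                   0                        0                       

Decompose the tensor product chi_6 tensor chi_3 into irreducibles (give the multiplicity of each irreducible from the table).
chi_6 tensor chi_3 = chi_5 (all other irreducibles have multiplicity 0).

Why: The character of a tensor product is the pointwise product (chi_6 * chi_3)(C) = chi_6(C) * chi_3(C):
  {e}: (2)*(1), {r^3}: (2)*(-1), {r^1, r^5}: (-1)*(-1), {r^2, r^4}: (-1)*(1), {s, sr^2, ...}: (0)*(1), {sr, sr^3, ...}: (0)*(-1)
so (chi_6 * chi_3) takes values
  {e} -> 2, {r^3} -> -2, {r^1, r^5} -> 1, {r^2, r^4} -> -1, {s, sr^2, ...} -> 0, {sr, sr^3, ...} -> 0.
Now take the inner product of this character with each irreducible chi from the table, <chi_6*chi_3, chi> = (1/12) sum_C |C| (chi_6*chi_3)(C) conj(chi(C)):
  <chi_6*chi_3, chi_1> = (1/12)[1*(2)*conj(1) + 1*(-2)*conj(1) + 2*(1)*conj(1) + 2*(-1)*conj(1) + 3*(0)*conj(1) + 3*(0)*conj(1)]
      = (1/12)[(2) + (-2) + (2) + (-2) + (0) + (0)] = 0/12 = 0
  <chi_6*chi_3, chi_2> = (1/12)[1*(2)*conj(1) + 1*(-2)*conj(1) + 2*(1)*conj(1) + 2*(-1)*conj(1) + 3*(0)*conj(-1) + 3*(0)*conj(-1)]
      = (1/12)[(2) + (-2) + (2) + (-2) + (0) + (0)] = 0/12 = 0
  <chi_6*chi_3, chi_3> = (1/12)[1*(2)*conj(1) + 1*(-2)*conj(-1) + 2*(1)*conj(-1) + 2*(-1)*conj(1) + 3*(0)*conj(1) + 3*(0)*conj(-1)]
      = (1/12)[(2) + (2) + (-2) + (-2) + (0) + (0)] = 0/12 = 0
  <chi_6*chi_3, chi_4> = (1/12)[1*(2)*conj(1) + 1*(-2)*conj(-1) + 2*(1)*conj(-1) + 2*(-1)*conj(1) + 3*(0)*conj(-1) + 3*(0)*conj(1)]
      = (1/12)[(2) + (2) + (-2) + (-2) + (0) + (0)] = 0/12 = 0
  <chi_6*chi_3, chi_5> = (1/12)[1*(2)*conj(2) + 1*(-2)*conj(-2) + 2*(1)*conj(1) + 2*(-1)*conj(-1) + 3*(0)*conj(0) + 3*(0)*conj(0)]
      = (1/12)[(4) + (4) + (2) + (2) + (0) + (0)] = 12/12 = 1
  <chi_6*chi_3, chi_6> = (1/12)[1*(2)*conj(2) + 1*(-2)*conj(2) + 2*(1)*conj(-1) + 2*(-1)*conj(-1) + 3*(0)*conj(0) + 3*(0)*conj(0)]
      = (1/12)[(4) + (-4) + (-2) + (2) + (0) + (0)] = 0/12 = 0
Hence the multiplicities are chi_5: 1. Dimension check: dim(chi_6)*dim(chi_3) = 2*1 = 2 and sum (mult * dim) = 1*2 = 2.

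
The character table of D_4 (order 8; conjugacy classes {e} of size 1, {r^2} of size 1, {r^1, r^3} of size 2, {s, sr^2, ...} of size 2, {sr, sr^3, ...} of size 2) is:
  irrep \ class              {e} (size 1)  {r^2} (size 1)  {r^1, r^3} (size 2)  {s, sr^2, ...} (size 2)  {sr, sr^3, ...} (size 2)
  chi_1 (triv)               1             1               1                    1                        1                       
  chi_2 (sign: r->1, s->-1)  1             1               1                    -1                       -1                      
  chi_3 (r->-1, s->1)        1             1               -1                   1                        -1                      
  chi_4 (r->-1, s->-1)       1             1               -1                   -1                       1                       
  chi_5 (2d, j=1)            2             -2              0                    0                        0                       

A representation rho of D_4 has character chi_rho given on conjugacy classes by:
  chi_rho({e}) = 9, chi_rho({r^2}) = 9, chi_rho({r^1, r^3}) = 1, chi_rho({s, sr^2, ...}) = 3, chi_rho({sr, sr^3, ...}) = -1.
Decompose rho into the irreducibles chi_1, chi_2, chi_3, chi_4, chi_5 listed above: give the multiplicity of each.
Multiplicities: chi_1: 3, chi_2: 2, chi_3: 3, chi_4: 1, chi_5: 0.

Details: Use <chi_rho, chi> = (1/|G|) sum_C |C| * chi_rho(C) * conj(chi(C)) with |G| = 8 for each irreducible chi in the table:
  <chi_rho, chi_1> = (1/8)[1*(9)*conj(1) + 1*(9)*conj(1) + 2*(1)*conj(1) + 2*(3)*conj(1) + 2*(-1)*conj(1)]
      = (1/8)[(9) + (9) + (2) + (6) + (-2)] = 24/8 = 3
  <chi_rho, chi_2> = (1/8)[1*(9)*conj(1) + 1*(9)*conj(1) + 2*(1)*conj(1) + 2*(3)*conj(-1) + 2*(-1)*conj(-1)]
      = (1/8)[(9) + (9) + (2) + (-6) + (2)] = 16/8 = 2
  <chi_rho, chi_3> = (1/8)[1*(9)*conj(1) + 1*(9)*conj(1) + 2*(1)*conj(-1) + 2*(3)*conj(1) + 2*(-1)*conj(-1)]
      = (1/8)[(9) + (9) + (-2) + (6) + (2)] = 24/8 = 3
  <chi_rho, chi_4> = (1/8)[1*(9)*conj(1) + 1*(9)*conj(1) + 2*(1)*conj(-1) + 2*(3)*conj(-1) + 2*(-1)*conj(1)]
      = (1/8)[(9) + (9) + (-2) + (-6) + (-2)] = 8/8 = 1
  <chi_rho, chi_5> = (1/8)[1*(9)*conj(2) + 1*(9)*conj(-2) + 2*(1)*conj(0) + 2*(3)*conj(0) + 2*(-1)*conj(0)]
      = (1/8)[(18) + (-18) + (0) + (0) + (0)] = 0/8 = 0
Dimension check: dim(rho) = sum (mult * dim) = 3*1 + 2*1 + 3*1 + 1*1 + 0*2 = 9 = chi_rho(e) = 9.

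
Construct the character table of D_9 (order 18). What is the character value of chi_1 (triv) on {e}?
Conjugacy classes: {e} of size 1, {r^1, r^8} of size 2, {r^2, r^7} of size 2, {r^3, r^6} of size 2, {r^4, r^5} of size 2, {s, sr, ..., sr^8} of size 9.
Character table:
  irrep \ class              {e} (size 1)  {r^1, r^8} (size 2)  {r^2, r^7} (size 2)  {r^3, r^6} (size 2)  {r^4, r^5} (size 2)  {s, sr, ..., sr^8} (size 9)
  chi_1 (triv)               1             1                    1                    1                    1                    1                          
  chi_2 (sign: r->1, s->-1)  1             1                    1                    1                    1                    -1                         
  chi_3 (2d, j=1)            2             2*cos(2*pi/9)        2*cos(4*pi/9)        -1                   -2*cos(pi/9)         0                          
  chi_4 (2d, j=2)            2             2*cos(4*pi/9)        -2*cos(pi/9)         -1                   2*cos(2*pi/9)        0                          
  chi_5 (2d, j=3)            2             -1                   -1                   2                    -1                   0                          
  chi_6 (2d, j=4)            2             -2*cos(pi/9)         2*cos(2*pi/9)        -1                   2*cos(4*pi/9)        0                          

Spot check: chi_1 (triv) on {e} = 1.

Justification: D_9 has order 2*9 = 18 with 6 conjugacy classes, hence 6 irreducibles. Sum of squared dims 1 + 1 + 4 + 4 + 4 + 4 = 18 = |G|. Linear characters come from the abelianisation; the 2-dimensional irreps have character r^k -> 2*cos(2*pi*j*k/9), reflections -> 0.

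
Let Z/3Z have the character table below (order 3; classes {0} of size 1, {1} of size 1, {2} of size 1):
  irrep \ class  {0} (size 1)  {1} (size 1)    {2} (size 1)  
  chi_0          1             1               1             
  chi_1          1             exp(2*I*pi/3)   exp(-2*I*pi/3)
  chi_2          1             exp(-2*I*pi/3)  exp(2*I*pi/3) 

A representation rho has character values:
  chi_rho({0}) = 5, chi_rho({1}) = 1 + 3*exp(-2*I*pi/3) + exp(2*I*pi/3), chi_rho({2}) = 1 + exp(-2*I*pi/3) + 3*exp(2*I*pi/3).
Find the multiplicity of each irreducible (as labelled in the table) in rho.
Multiplicities: chi_0: 1, chi_1: 1, chi_2: 3.

Justification: Use <chi_rho, chi> = (1/|G|) sum_C |C| * chi_rho(C) * conj(chi(C)) with |G| = 3 for each irreducible chi in the table:
  <chi_rho, chi_0> = (1/3)[1*(5)*conj(1) + 1*(1 + 3*exp(-2*I*pi/3) + exp(2*I*pi/3))*conj(1) + 1*(1 + exp(-2*I*pi/3) + 3*exp(2*I*pi/3))*conj(1)]
      = (1/3)[(5) + (1 + 3*exp(-2*I*pi/3) + exp(2*I*pi/3)) + (1 + exp(-2*I*pi/3) + 3*exp(2*I*pi/3))] = 3/3 = 1
  <chi_rho, chi_1> = (1/3)[1*(5)*conj(1) + 1*(1 + 3*exp(-2*I*pi/3) + exp(2*I*pi/3))*conj(exp(2*I*pi/3)) + 1*(1 + exp(-2*I*pi/3) + 3*exp(2*I*pi/3))*conj(exp(-2*I*pi/3))]
      = (1/3)[(5) + (1 + exp(-2*I*pi/3) + 3*exp(2*I*pi/3)) + (1 + 3*exp(-2*I*pi/3) + exp(2*I*pi/3))] = 3/3 = 1
  <chi_rho, chi_2> = (1/3)[1*(5)*conj(1) + 1*(1 + 3*exp(-2*I*pi/3) + exp(2*I*pi/3))*conj(exp(-2*I*pi/3)) + 1*(1 + exp(-2*I*pi/3) + 3*exp(2*I*pi/3))*conj(exp(2*I*pi/3))]
      = (1/3)[(5) + (2) + (2)] = 9/3 = 3
(Exp terms are combined using exp(i*s)*conj(exp(i*t)) = exp(i*(s-t)), and sums of them are collapsed using the identity that for every m > 1 the m distinct m-th roots of unity sum to 0, e.g. 1 + exp(2*I*pi/3) + exp(-2*I*pi/3) = 0.)
Dimension check: dim(rho) = sum (mult * dim) = 1*1 + 1*1 + 3*1 = 5 = chi_rho(e) = 5.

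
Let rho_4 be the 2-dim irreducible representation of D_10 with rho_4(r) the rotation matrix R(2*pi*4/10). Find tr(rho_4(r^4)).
chi_{rho_4}(r^4) = 2*cos(2*pi*4*4/10) = -sqrt(5)/2 - 1/2

Argument: rho_4(r^4) is rotation by angle 2*pi*4*4/10, whose trace is 2*cos(2*pi*4*4/10) = -sqrt(5)/2 - 1/2.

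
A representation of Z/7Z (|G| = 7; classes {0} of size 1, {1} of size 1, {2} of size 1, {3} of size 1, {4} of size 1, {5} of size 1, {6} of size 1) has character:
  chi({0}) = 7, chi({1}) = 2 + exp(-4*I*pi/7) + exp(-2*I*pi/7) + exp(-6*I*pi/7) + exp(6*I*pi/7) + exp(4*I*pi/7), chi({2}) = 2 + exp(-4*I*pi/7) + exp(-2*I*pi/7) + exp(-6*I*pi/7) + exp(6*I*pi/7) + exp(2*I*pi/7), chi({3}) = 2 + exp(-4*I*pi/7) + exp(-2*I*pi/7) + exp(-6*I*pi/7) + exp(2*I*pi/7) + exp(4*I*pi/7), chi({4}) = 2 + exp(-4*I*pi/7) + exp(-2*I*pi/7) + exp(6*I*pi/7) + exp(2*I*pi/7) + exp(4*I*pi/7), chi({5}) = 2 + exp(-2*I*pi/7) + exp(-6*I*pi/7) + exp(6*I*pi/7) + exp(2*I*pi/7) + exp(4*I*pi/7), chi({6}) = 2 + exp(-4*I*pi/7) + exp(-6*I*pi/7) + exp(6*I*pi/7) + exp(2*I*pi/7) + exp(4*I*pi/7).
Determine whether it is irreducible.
Not irreducible (reducible): <chi, chi> = 9 > 1.

Working: <chi, chi> = (1/|G|) sum_C |C| * |chi(C)|^2 = (1/7)[1*|7|^2 + 1*|2 + exp(-4*I*pi/7) + exp(-2*I*pi/7) + exp(-6*I*pi/7) + exp(6*I*pi/7) + exp(4*I*pi/7)|^2 + 1*|2 + exp(-4*I*pi/7) + exp(-2*I*pi/7) + exp(-6*I*pi/7) + exp(6*I*pi/7) + exp(2*I*pi/7)|^2 + 1*|2 + exp(-4*I*pi/7) + exp(-2*I*pi/7) + exp(-6*I*pi/7) + exp(2*I*pi/7) + exp(4*I*pi/7)|^2 + 1*|2 + exp(-4*I*pi/7) + exp(-2*I*pi/7) + exp(6*I*pi/7) + exp(2*I*pi/7) + exp(4*I*pi/7)|^2 + 1*|2 + exp(-2*I*pi/7) + exp(-6*I*pi/7) + exp(6*I*pi/7) + exp(2*I*pi/7) + exp(4*I*pi/7)|^2 + 1*|2 + exp(-4*I*pi/7) + exp(-6*I*pi/7) + exp(6*I*pi/7) + exp(2*I*pi/7) + exp(4*I*pi/7)|^2]
  = (1/7)[(49) + (9 + 7*exp(-4*I*pi/7) + 6*exp(-2*I*pi/7) + 7*exp(-6*I*pi/7) + 7*exp(6*I*pi/7) + 6*exp(2*I*pi/7) + 7*exp(4*I*pi/7)) + (9 + 6*exp(-4*I*pi/7) + 7*exp(-2*I*pi/7) + 7*exp(-6*I*pi/7) + 7*exp(6*I*pi/7) + 7*exp(2*I*pi/7) + 6*exp(4*I*pi/7)) + (9 + 7*exp(-4*I*pi/7) + 7*exp(-2*I*pi/7) + 6*exp(-6*I*pi/7) + 6*exp(6*I*pi/7) + 7*exp(2*I*pi/7) + 7*exp(4*I*pi/7)) + (9 + 7*exp(-4*I*pi/7) + 7*exp(-2*I*pi/7) + 6*exp(-6*I*pi/7) + 6*exp(6*I*pi/7) + 7*exp(2*I*pi/7) + 7*exp(4*I*pi/7)) + (9 + 6*exp(-4*I*pi/7) + 7*exp(-2*I*pi/7) + 7*exp(-6*I*pi/7) + 7*exp(6*I*pi/7) + 7*exp(2*I*pi/7) + 6*exp(4*I*pi/7)) + (9 + 7*exp(-4*I*pi/7) + 6*exp(-2*I*pi/7) + 7*exp(-6*I*pi/7) + 7*exp(6*I*pi/7) + 6*exp(2*I*pi/7) + 7*exp(4*I*pi/7))] = 63/7 = 9.
(Exp terms are combined using exp(i*s)*conj(exp(i*t)) = exp(i*(s-t)), and sums of them are collapsed using the identity that for every m > 1 the m distinct m-th roots of unity sum to 0, e.g. 1 + exp(2*I*pi/3) + exp(-2*I*pi/3) = 0.)
A character is irreducible iff <chi, chi> = 1, so this representation is reducible.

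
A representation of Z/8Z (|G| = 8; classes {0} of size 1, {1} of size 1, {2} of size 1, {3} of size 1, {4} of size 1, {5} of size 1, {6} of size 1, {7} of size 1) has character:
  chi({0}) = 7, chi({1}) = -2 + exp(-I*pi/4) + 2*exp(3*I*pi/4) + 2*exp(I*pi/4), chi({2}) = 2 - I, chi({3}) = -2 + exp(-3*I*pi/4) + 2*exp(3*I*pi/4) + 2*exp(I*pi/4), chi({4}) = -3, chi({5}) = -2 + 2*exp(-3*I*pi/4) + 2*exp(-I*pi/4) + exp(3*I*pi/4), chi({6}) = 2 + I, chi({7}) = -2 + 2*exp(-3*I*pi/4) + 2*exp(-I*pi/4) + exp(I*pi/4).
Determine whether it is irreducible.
Not irreducible (reducible): <chi, chi> = 13 > 1.

Justification: <chi, chi> = (1/|G|) sum_C |C| * |chi(C)|^2 = (1/8)[1*|7|^2 + 1*|-2 + exp(-I*pi/4) + 2*exp(3*I*pi/4) + 2*exp(I*pi/4)|^2 + 1*|2 - I|^2 + 1*|-2 + exp(-3*I*pi/4) + 2*exp(3*I*pi/4) + 2*exp(I*pi/4)|^2 + 1*|-3|^2 + 1*|-2 + 2*exp(-3*I*pi/4) + 2*exp(-I*pi/4) + exp(3*I*pi/4)|^2 + 1*|2 + I|^2 + 1*|-2 + 2*exp(-3*I*pi/4) + 2*exp(-I*pi/4) + exp(I*pi/4)|^2]
  = (1/8)[(49) + (9 - 6*exp(I*pi/4) - 4*exp(3*I*pi/4) - 4*exp(-3*I*pi/4) - 6*exp(-I*pi/4)) + (5) + (9 - 6*exp(3*I*pi/4) - 4*exp(I*pi/4) - 4*exp(-I*pi/4) - 6*exp(-3*I*pi/4)) + (9) + (9 - 6*exp(3*I*pi/4) - 4*exp(I*pi/4) - 4*exp(-I*pi/4) - 6*exp(-3*I*pi/4)) + (5) + (9 - 6*exp(I*pi/4) - 4*exp(3*I*pi/4) - 4*exp(-3*I*pi/4) - 6*exp(-I*pi/4))] = 104/8 = 13.
(Exp terms are combined using exp(i*s)*conj(exp(i*t)) = exp(i*(s-t)), and sums of them are collapsed using the identity that for every m > 1 the m distinct m-th roots of unity sum to 0, e.g. 1 + exp(2*I*pi/3) + exp(-2*I*pi/3) = 0.)
A character is irreducible iff <chi, chi> = 1, so this representation is reducible.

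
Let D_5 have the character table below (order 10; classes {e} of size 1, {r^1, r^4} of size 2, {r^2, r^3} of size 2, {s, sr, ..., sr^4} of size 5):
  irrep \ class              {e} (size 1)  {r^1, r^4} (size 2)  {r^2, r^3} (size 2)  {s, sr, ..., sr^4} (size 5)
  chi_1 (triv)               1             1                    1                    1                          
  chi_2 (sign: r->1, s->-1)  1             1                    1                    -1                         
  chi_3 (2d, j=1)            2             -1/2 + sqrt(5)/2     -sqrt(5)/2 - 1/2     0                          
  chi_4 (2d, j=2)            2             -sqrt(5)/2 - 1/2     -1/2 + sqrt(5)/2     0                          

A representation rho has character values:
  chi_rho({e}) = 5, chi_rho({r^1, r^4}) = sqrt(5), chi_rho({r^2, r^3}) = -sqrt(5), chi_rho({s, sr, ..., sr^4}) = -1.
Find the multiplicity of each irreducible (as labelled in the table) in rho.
Multiplicities: chi_1: 0, chi_2: 1, chi_3: 2, chi_4: 0.

Derivation: Use <chi_rho, chi> = (1/|G|) sum_C |C| * chi_rho(C) * conj(chi(C)) with |G| = 10 for each irreducible chi in the table:
  <chi_rho, chi_1> = (1/10)[1*(5)*conj(1) + 2*(sqrt(5))*conj(1) + 2*(-sqrt(5))*conj(1) + 5*(-1)*conj(1)]
      = (1/10)[(5) + (2*sqrt(5)) + (-2*sqrt(5)) + (-5)] = 0/10 = 0
  <chi_rho, chi_2> = (1/10)[1*(5)*conj(1) + 2*(sqrt(5))*conj(1) + 2*(-sqrt(5))*conj(1) + 5*(-1)*conj(-1)]
      = (1/10)[(5) + (2*sqrt(5)) + (-2*sqrt(5)) + (5)] = 10/10 = 1
  <chi_rho, chi_3> = (1/10)[1*(5)*conj(2) + 2*(sqrt(5))*conj(-1/2 + sqrt(5)/2) + 2*(-sqrt(5))*conj(-sqrt(5)/2 - 1/2) + 5*(-1)*conj(0)]
      = (1/10)[(10) + (5 - sqrt(5)) + (sqrt(5) + 5) + (0)] = 20/10 = 2
  <chi_rho, chi_4> = (1/10)[1*(5)*conj(2) + 2*(sqrt(5))*conj(-sqrt(5)/2 - 1/2) + 2*(-sqrt(5))*conj(-1/2 + sqrt(5)/2) + 5*(-1)*conj(0)]
      = (1/10)[(10) + (-5 - sqrt(5)) + (-5 + sqrt(5)) + (0)] = 0/10 = 0
Dimension check: dim(rho) = sum (mult * dim) = 0*1 + 1*1 + 2*2 + 0*2 = 5 = chi_rho(e) = 5.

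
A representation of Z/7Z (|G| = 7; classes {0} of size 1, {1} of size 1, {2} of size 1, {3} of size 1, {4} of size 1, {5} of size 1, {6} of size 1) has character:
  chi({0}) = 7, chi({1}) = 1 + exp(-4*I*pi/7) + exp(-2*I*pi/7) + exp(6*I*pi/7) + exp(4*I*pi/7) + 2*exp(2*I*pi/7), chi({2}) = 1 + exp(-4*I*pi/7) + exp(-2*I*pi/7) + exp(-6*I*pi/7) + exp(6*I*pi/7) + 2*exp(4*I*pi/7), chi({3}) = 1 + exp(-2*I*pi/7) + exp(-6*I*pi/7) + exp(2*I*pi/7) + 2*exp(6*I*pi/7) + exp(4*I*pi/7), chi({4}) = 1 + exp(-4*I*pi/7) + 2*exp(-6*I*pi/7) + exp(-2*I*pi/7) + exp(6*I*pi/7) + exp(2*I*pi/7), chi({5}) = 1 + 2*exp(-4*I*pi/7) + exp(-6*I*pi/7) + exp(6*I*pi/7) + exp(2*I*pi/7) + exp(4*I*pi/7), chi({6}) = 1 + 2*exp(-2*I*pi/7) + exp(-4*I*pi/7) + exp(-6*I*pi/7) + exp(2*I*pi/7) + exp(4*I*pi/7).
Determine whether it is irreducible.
Not irreducible (reducible): <chi, chi> = 9 > 1.

Argument: <chi, chi> = (1/|G|) sum_C |C| * |chi(C)|^2 = (1/7)[1*|7|^2 + 1*|1 + exp(-4*I*pi/7) + exp(-2*I*pi/7) + exp(6*I*pi/7) + exp(4*I*pi/7) + 2*exp(2*I*pi/7)|^2 + 1*|1 + exp(-4*I*pi/7) + exp(-2*I*pi/7) + exp(-6*I*pi/7) + exp(6*I*pi/7) + 2*exp(4*I*pi/7)|^2 + 1*|1 + exp(-2*I*pi/7) + exp(-6*I*pi/7) + exp(2*I*pi/7) + 2*exp(6*I*pi/7) + exp(4*I*pi/7)|^2 + 1*|1 + exp(-4*I*pi/7) + 2*exp(-6*I*pi/7) + exp(-2*I*pi/7) + exp(6*I*pi/7) + exp(2*I*pi/7)|^2 + 1*|1 + 2*exp(-4*I*pi/7) + exp(-6*I*pi/7) + exp(6*I*pi/7) + exp(2*I*pi/7) + exp(4*I*pi/7)|^2 + 1*|1 + 2*exp(-2*I*pi/7) + exp(-4*I*pi/7) + exp(-6*I*pi/7) + exp(2*I*pi/7) + exp(4*I*pi/7)|^2]
  = (1/7)[(49) + (9 + 7*exp(-4*I*pi/7) + 7*exp(-2*I*pi/7) + 6*exp(-6*I*pi/7) + 6*exp(6*I*pi/7) + 7*exp(2*I*pi/7) + 7*exp(4*I*pi/7)) + (9 + 7*exp(-4*I*pi/7) + 6*exp(-2*I*pi/7) + 7*exp(-6*I*pi/7) + 7*exp(6*I*pi/7) + 6*exp(2*I*pi/7) + 7*exp(4*I*pi/7)) + (9 + 6*exp(-4*I*pi/7) + 7*exp(-2*I*pi/7) + 7*exp(-6*I*pi/7) + 7*exp(6*I*pi/7) + 7*exp(2*I*pi/7) + 6*exp(4*I*pi/7)) + (9 + 6*exp(-4*I*pi/7) + 7*exp(-2*I*pi/7) + 7*exp(-6*I*pi/7) + 7*exp(6*I*pi/7) + 7*exp(2*I*pi/7) + 6*exp(4*I*pi/7)) + (9 + 7*exp(-4*I*pi/7) + 6*exp(-2*I*pi/7) + 7*exp(-6*I*pi/7) + 7*exp(6*I*pi/7) + 6*exp(2*I*pi/7) + 7*exp(4*I*pi/7)) + (9 + 7*exp(-4*I*pi/7) + 7*exp(-2*I*pi/7) + 6*exp(-6*I*pi/7) + 6*exp(6*I*pi/7) + 7*exp(2*I*pi/7) + 7*exp(4*I*pi/7))] = 63/7 = 9.
(Exp terms are combined using exp(i*s)*conj(exp(i*t)) = exp(i*(s-t)), and sums of them are collapsed using the identity that for every m > 1 the m distinct m-th roots of unity sum to 0, e.g. 1 + exp(2*I*pi/3) + exp(-2*I*pi/3) = 0.)
A character is irreducible iff <chi, chi> = 1, so this representation is reducible.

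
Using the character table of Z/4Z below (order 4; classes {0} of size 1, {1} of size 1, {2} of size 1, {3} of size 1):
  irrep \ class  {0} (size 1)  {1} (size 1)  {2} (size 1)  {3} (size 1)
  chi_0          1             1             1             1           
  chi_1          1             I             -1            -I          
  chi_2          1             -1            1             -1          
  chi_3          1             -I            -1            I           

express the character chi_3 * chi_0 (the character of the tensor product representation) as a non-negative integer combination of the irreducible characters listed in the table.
chi_3 tensor chi_0 = chi_3 (all other irreducibles have multiplicity 0).

The character of a tensor product is the pointwise product (chi_3 * chi_0)(C) = chi_3(C) * chi_0(C):
  {0}: (1)*(1), {1}: (-I)*(1), {2}: (-1)*(1), {3}: (I)*(1)
so (chi_3 * chi_0) takes values
  {0} -> 1, {1} -> -I, {2} -> -1, {3} -> I.
Now take the inner product of this character with each irreducible chi from the table, <chi_3*chi_0, chi> = (1/4) sum_C |C| (chi_3*chi_0)(C) conj(chi(C)):
  <chi_3*chi_0, chi_0> = (1/4)[1*(1)*conj(1) + 1*(-I)*conj(1) + 1*(-1)*conj(1) + 1*(I)*conj(1)]
      = (1/4)[(1) + (-I) + (-1) + (I)] = 0/4 = 0
  <chi_3*chi_0, chi_1> = (1/4)[1*(1)*conj(1) + 1*(-I)*conj(I) + 1*(-1)*conj(-1) + 1*(I)*conj(-I)]
      = (1/4)[(1) + (-1) + (1) + (-1)] = 0/4 = 0
  <chi_3*chi_0, chi_2> = (1/4)[1*(1)*conj(1) + 1*(-I)*conj(-1) + 1*(-1)*conj(1) + 1*(I)*conj(-1)]
      = (1/4)[(1) + (I) + (-1) + (-I)] = 0/4 = 0
  <chi_3*chi_0, chi_3> = (1/4)[1*(1)*conj(1) + 1*(-I)*conj(-I) + 1*(-1)*conj(-1) + 1*(I)*conj(I)]
      = (1/4)[(1) + (1) + (1) + (1)] = 4/4 = 1
(Exp terms are combined using exp(i*s)*conj(exp(i*t)) = exp(i*(s-t)), and sums of them are collapsed using the identity that for every m > 1 the m distinct m-th roots of unity sum to 0, e.g. 1 + exp(2*I*pi/3) + exp(-2*I*pi/3) = 0.)
Hence the multiplicities are chi_3: 1. Dimension check: dim(chi_3)*dim(chi_0) = 1*1 = 1 and sum (mult * dim) = 1*1 = 1.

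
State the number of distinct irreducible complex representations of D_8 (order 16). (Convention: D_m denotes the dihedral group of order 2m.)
7

Solution. The number of irreducible complex representations of a finite group equals its number of conjugacy classes. D_8 has 7 conjugacy classes (n/2 + 3 for n even), so D_8 (order 16) has exactly 7 irreducible complex representations.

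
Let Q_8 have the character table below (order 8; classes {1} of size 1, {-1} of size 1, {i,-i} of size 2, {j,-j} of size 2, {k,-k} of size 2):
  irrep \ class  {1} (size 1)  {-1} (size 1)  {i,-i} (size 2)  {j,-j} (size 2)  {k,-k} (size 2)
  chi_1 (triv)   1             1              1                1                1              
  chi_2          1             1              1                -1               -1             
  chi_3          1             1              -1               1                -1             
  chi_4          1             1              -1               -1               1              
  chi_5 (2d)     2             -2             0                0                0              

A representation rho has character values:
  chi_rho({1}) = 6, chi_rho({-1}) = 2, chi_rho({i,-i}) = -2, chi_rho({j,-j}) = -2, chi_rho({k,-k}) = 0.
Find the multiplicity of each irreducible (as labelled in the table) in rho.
Multiplicities: chi_1: 0, chi_2: 1, chi_3: 1, chi_4: 2, chi_5: 1.

Details: Use <chi_rho, chi> = (1/|G|) sum_C |C| * chi_rho(C) * conj(chi(C)) with |G| = 8 for each irreducible chi in the table:
  <chi_rho, chi_1> = (1/8)[1*(6)*conj(1) + 1*(2)*conj(1) + 2*(-2)*conj(1) + 2*(-2)*conj(1) + 2*(0)*conj(1)]
      = (1/8)[(6) + (2) + (-4) + (-4) + (0)] = 0/8 = 0
  <chi_rho, chi_2> = (1/8)[1*(6)*conj(1) + 1*(2)*conj(1) + 2*(-2)*conj(1) + 2*(-2)*conj(-1) + 2*(0)*conj(-1)]
      = (1/8)[(6) + (2) + (-4) + (4) + (0)] = 8/8 = 1
  <chi_rho, chi_3> = (1/8)[1*(6)*conj(1) + 1*(2)*conj(1) + 2*(-2)*conj(-1) + 2*(-2)*conj(1) + 2*(0)*conj(-1)]
      = (1/8)[(6) + (2) + (4) + (-4) + (0)] = 8/8 = 1
  <chi_rho, chi_4> = (1/8)[1*(6)*conj(1) + 1*(2)*conj(1) + 2*(-2)*conj(-1) + 2*(-2)*conj(-1) + 2*(0)*conj(1)]
      = (1/8)[(6) + (2) + (4) + (4) + (0)] = 16/8 = 2
  <chi_rho, chi_5> = (1/8)[1*(6)*conj(2) + 1*(2)*conj(-2) + 2*(-2)*conj(0) + 2*(-2)*conj(0) + 2*(0)*conj(0)]
      = (1/8)[(12) + (-4) + (0) + (0) + (0)] = 8/8 = 1
Dimension check: dim(rho) = sum (mult * dim) = 0*1 + 1*1 + 1*1 + 2*1 + 1*2 = 6 = chi_rho(e) = 6.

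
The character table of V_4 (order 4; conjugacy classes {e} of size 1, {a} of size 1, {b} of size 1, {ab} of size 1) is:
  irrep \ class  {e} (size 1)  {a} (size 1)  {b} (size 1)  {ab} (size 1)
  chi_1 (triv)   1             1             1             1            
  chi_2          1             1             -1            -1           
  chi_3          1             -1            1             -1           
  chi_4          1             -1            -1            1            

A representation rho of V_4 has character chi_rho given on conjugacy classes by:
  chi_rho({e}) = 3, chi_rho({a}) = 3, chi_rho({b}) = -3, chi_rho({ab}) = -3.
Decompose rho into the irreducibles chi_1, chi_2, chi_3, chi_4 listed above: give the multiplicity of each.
Multiplicities: chi_1: 0, chi_2: 3, chi_3: 0, chi_4: 0.

Use <chi_rho, chi> = (1/|G|) sum_C |C| * chi_rho(C) * conj(chi(C)) with |G| = 4 for each irreducible chi in the table:
  <chi_rho, chi_1> = (1/4)[1*(3)*conj(1) + 1*(3)*conj(1) + 1*(-3)*conj(1) + 1*(-3)*conj(1)]
      = (1/4)[(3) + (3) + (-3) + (-3)] = 0/4 = 0
  <chi_rho, chi_2> = (1/4)[1*(3)*conj(1) + 1*(3)*conj(1) + 1*(-3)*conj(-1) + 1*(-3)*conj(-1)]
      = (1/4)[(3) + (3) + (3) + (3)] = 12/4 = 3
  <chi_rho, chi_3> = (1/4)[1*(3)*conj(1) + 1*(3)*conj(-1) + 1*(-3)*conj(1) + 1*(-3)*conj(-1)]
      = (1/4)[(3) + (-3) + (-3) + (3)] = 0/4 = 0
  <chi_rho, chi_4> = (1/4)[1*(3)*conj(1) + 1*(3)*conj(-1) + 1*(-3)*conj(-1) + 1*(-3)*conj(1)]
      = (1/4)[(3) + (-3) + (3) + (-3)] = 0/4 = 0
Dimension check: dim(rho) = sum (mult * dim) = 0*1 + 3*1 + 0*1 + 0*1 = 3 = chi_rho(e) = 3.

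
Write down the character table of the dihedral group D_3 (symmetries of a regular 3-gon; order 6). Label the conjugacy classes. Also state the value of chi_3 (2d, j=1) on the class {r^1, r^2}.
Conjugacy classes: {e} of size 1, {r^1, r^2} of size 2, {s, sr, ..., sr^2} of size 3.
Character table:
  irrep \ class              {e} (size 1)  {r^1, r^2} (size 2)  {s, sr, ..., sr^2} (size 3)
  chi_1 (triv)               1             1                    1                          
  chi_2 (sign: r->1, s->-1)  1             1                    -1                         
  chi_3 (2d, j=1)            2             -1                   0                          

Spot check: chi_3 (2d, j=1) on {r^1, r^2} = -1.

Explanation: D_3 has order 2*3 = 6 with 3 conjugacy classes, hence 3 irreducibles. Sum of squared dims 1 + 1 + 4 = 6 = |G|. Linear characters come from the abelianisation; the 2-dimensional irreps have character r^k -> 2*cos(2*pi*j*k/3), reflections -> 0.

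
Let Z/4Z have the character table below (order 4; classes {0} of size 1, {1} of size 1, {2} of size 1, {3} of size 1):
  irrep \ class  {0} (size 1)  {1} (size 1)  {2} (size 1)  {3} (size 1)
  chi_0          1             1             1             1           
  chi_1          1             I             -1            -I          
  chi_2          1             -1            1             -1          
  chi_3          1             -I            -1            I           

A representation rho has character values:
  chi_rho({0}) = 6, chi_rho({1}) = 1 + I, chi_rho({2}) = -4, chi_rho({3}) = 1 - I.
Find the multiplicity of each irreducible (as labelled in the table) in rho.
Multiplicities: chi_0: 1, chi_1: 3, chi_2: 0, chi_3: 2.

Justification: Use <chi_rho, chi> = (1/|G|) sum_C |C| * chi_rho(C) * conj(chi(C)) with |G| = 4 for each irreducible chi in the table:
  <chi_rho, chi_0> = (1/4)[1*(6)*conj(1) + 1*(1 + I)*conj(1) + 1*(-4)*conj(1) + 1*(1 - I)*conj(1)]
      = (1/4)[(6) + (1 + I) + (-4) + (1 - I)] = 4/4 = 1
  <chi_rho, chi_1> = (1/4)[1*(6)*conj(1) + 1*(1 + I)*conj(I) + 1*(-4)*conj(-1) + 1*(1 - I)*conj(-I)]
      = (1/4)[(6) + (1 - I) + (4) + (1 + I)] = 12/4 = 3
  <chi_rho, chi_2> = (1/4)[1*(6)*conj(1) + 1*(1 + I)*conj(-1) + 1*(-4)*conj(1) + 1*(1 - I)*conj(-1)]
      = (1/4)[(6) + (-1 - I) + (-4) + (-1 + I)] = 0/4 = 0
  <chi_rho, chi_3> = (1/4)[1*(6)*conj(1) + 1*(1 + I)*conj(-I) + 1*(-4)*conj(-1) + 1*(1 - I)*conj(I)]
      = (1/4)[(6) + (-1 + I) + (4) + (-1 - I)] = 8/4 = 2
(Exp terms are combined using exp(i*s)*conj(exp(i*t)) = exp(i*(s-t)), and sums of them are collapsed using the identity that for every m > 1 the m distinct m-th roots of unity sum to 0, e.g. 1 + exp(2*I*pi/3) + exp(-2*I*pi/3) = 0.)
Dimension check: dim(rho) = sum (mult * dim) = 1*1 + 3*1 + 0*1 + 2*1 = 6 = chi_rho(e) = 6.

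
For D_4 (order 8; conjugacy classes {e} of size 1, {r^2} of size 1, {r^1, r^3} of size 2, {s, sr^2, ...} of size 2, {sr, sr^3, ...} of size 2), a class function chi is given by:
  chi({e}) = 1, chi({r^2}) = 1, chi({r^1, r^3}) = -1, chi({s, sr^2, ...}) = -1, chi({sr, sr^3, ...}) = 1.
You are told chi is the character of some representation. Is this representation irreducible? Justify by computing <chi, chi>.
Irreducible: <chi, chi> = 1.

Details: <chi, chi> = (1/|G|) sum_C |C| * |chi(C)|^2 = (1/8)[1*|1|^2 + 1*|1|^2 + 2*|-1|^2 + 2*|-1|^2 + 2*|1|^2]
  = (1/8)[(1) + (1) + (2) + (2) + (2)] = 8/8 = 1.
A character is irreducible iff <chi, chi> = 1, so this representation is irreducible.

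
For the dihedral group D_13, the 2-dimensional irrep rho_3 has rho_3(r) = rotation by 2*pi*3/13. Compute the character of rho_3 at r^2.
chi_{rho_3}(r^2) = 2*cos(2*pi*3*2/13) = -2*cos(pi/13)

Justification: rho_3(r^2) is rotation by angle 2*pi*3*2/13, whose trace is 2*cos(2*pi*3*2/13) = -2*cos(pi/13).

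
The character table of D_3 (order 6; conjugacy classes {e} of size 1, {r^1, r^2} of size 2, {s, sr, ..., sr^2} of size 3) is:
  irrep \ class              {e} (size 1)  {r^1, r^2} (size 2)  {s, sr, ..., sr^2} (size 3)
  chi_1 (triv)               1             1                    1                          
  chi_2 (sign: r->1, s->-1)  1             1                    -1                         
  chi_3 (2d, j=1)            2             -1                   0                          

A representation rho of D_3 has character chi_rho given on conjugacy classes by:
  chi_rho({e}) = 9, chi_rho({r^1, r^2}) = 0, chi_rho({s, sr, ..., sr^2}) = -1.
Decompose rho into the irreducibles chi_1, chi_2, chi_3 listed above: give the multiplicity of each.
Multiplicities: chi_1: 1, chi_2: 2, chi_3: 3.

Why: Use <chi_rho, chi> = (1/|G|) sum_C |C| * chi_rho(C) * conj(chi(C)) with |G| = 6 for each irreducible chi in the table:
  <chi_rho, chi_1> = (1/6)[1*(9)*conj(1) + 2*(0)*conj(1) + 3*(-1)*conj(1)]
      = (1/6)[(9) + (0) + (-3)] = 6/6 = 1
  <chi_rho, chi_2> = (1/6)[1*(9)*conj(1) + 2*(0)*conj(1) + 3*(-1)*conj(-1)]
      = (1/6)[(9) + (0) + (3)] = 12/6 = 2
  <chi_rho, chi_3> = (1/6)[1*(9)*conj(2) + 2*(0)*conj(-1) + 3*(-1)*conj(0)]
      = (1/6)[(18) + (0) + (0)] = 18/6 = 3
Dimension check: dim(rho) = sum (mult * dim) = 1*1 + 2*1 + 3*2 = 9 = chi_rho(e) = 9.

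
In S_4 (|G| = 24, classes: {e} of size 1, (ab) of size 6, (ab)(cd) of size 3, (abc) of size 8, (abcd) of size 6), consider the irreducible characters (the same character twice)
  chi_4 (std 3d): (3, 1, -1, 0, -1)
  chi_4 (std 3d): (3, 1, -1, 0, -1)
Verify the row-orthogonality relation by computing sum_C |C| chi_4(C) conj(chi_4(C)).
Sum = 24 = |G| = 24; so <chi_4, chi_4> = 1 (norm-1 confirms irreducibility).

Explanation: Compute term by term over conjugacy classes (|C| * chi_4(C) * conj(chi_4(C))):
  1*(3)*conj(3) + 6*(1)*conj(1) + 3*(-1)*conj(-1) + 8*(0)*conj(0) + 6*(-1)*conj(-1)
  = (9) + (6) + (3) + (0) + (6)
  = 24.
Dividing by |G| = 24 gives 24/24 = 1, matching the row-orthogonality relation <chi_4, chi_4> = [chi_4 = chi_4].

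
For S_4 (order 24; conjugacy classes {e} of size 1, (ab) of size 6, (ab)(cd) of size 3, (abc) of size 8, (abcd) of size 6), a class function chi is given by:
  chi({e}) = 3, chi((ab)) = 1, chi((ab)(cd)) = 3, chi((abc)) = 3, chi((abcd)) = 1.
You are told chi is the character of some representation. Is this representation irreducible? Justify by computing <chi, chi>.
Not irreducible (reducible): <chi, chi> = 5 > 1.

Proof sketch: <chi, chi> = (1/|G|) sum_C |C| * |chi(C)|^2 = (1/24)[1*|3|^2 + 6*|1|^2 + 3*|3|^2 + 8*|3|^2 + 6*|1|^2]
  = (1/24)[(9) + (6) + (27) + (72) + (6)] = 120/24 = 5.
A character is irreducible iff <chi, chi> = 1, so this representation is reducible.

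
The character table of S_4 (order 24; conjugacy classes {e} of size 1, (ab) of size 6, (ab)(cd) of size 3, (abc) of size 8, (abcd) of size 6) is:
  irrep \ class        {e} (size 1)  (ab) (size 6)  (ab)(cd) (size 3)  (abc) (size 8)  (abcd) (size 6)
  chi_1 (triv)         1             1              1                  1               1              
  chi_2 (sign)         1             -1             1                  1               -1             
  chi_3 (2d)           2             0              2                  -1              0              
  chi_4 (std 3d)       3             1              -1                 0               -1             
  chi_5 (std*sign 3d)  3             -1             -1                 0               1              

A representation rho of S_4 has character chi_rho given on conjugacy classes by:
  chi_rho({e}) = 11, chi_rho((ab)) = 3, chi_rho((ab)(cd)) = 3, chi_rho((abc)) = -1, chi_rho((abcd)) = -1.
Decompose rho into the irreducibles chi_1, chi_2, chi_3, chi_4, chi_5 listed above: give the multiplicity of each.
Multiplicities: chi_1: 1, chi_2: 0, chi_3: 2, chi_4: 2, chi_5: 0.

Details: Use <chi_rho, chi> = (1/|G|) sum_C |C| * chi_rho(C) * conj(chi(C)) with |G| = 24 for each irreducible chi in the table:
  <chi_rho, chi_1> = (1/24)[1*(11)*conj(1) + 6*(3)*conj(1) + 3*(3)*conj(1) + 8*(-1)*conj(1) + 6*(-1)*conj(1)]
      = (1/24)[(11) + (18) + (9) + (-8) + (-6)] = 24/24 = 1
  <chi_rho, chi_2> = (1/24)[1*(11)*conj(1) + 6*(3)*conj(-1) + 3*(3)*conj(1) + 8*(-1)*conj(1) + 6*(-1)*conj(-1)]
      = (1/24)[(11) + (-18) + (9) + (-8) + (6)] = 0/24 = 0
  <chi_rho, chi_3> = (1/24)[1*(11)*conj(2) + 6*(3)*conj(0) + 3*(3)*conj(2) + 8*(-1)*conj(-1) + 6*(-1)*conj(0)]
      = (1/24)[(22) + (0) + (18) + (8) + (0)] = 48/24 = 2
  <chi_rho, chi_4> = (1/24)[1*(11)*conj(3) + 6*(3)*conj(1) + 3*(3)*conj(-1) + 8*(-1)*conj(0) + 6*(-1)*conj(-1)]
      = (1/24)[(33) + (18) + (-9) + (0) + (6)] = 48/24 = 2
  <chi_rho, chi_5> = (1/24)[1*(11)*conj(3) + 6*(3)*conj(-1) + 3*(3)*conj(-1) + 8*(-1)*conj(0) + 6*(-1)*conj(1)]
      = (1/24)[(33) + (-18) + (-9) + (0) + (-6)] = 0/24 = 0
Dimension check: dim(rho) = sum (mult * dim) = 1*1 + 0*1 + 2*2 + 2*3 + 0*3 = 11 = chi_rho(e) = 11.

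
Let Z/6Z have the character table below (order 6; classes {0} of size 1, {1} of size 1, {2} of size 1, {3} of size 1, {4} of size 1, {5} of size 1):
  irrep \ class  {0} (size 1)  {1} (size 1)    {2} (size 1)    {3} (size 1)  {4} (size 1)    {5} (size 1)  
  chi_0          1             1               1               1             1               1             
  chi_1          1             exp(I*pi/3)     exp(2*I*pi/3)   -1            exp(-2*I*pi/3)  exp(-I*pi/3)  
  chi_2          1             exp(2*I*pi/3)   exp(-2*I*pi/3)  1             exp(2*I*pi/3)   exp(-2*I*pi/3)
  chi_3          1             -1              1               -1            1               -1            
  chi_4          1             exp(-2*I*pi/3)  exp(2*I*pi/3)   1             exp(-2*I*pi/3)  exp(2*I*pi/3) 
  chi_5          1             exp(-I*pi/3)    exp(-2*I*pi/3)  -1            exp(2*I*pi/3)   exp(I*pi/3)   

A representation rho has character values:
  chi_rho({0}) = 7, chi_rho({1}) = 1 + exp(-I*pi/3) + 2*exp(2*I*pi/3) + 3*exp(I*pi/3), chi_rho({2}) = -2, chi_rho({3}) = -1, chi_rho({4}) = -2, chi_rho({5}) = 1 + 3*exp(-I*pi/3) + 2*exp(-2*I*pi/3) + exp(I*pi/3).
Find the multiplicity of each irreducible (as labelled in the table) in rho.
Multiplicities: chi_0: 1, chi_1: 3, chi_2: 2, chi_3: 0, chi_4: 0, chi_5: 1.

Justification: Use <chi_rho, chi> = (1/|G|) sum_C |C| * chi_rho(C) * conj(chi(C)) with |G| = 6 for each irreducible chi in the table:
  <chi_rho, chi_0> = (1/6)[1*(7)*conj(1) + 1*(1 + exp(-I*pi/3) + 2*exp(2*I*pi/3) + 3*exp(I*pi/3))*conj(1) + 1*(-2)*conj(1) + 1*(-1)*conj(1) + 1*(-2)*conj(1) + 1*(1 + 3*exp(-I*pi/3) + 2*exp(-2*I*pi/3) + exp(I*pi/3))*conj(1)]
      = (1/6)[(7) + (1 + exp(-I*pi/3) + 2*exp(2*I*pi/3) + 3*exp(I*pi/3)) + (-2) + (-1) + (-2) + (1 + 3*exp(-I*pi/3) + 2*exp(-2*I*pi/3) + exp(I*pi/3))] = 6/6 = 1
  <chi_rho, chi_1> = (1/6)[1*(7)*conj(1) + 1*(1 + exp(-I*pi/3) + 2*exp(2*I*pi/3) + 3*exp(I*pi/3))*conj(exp(I*pi/3)) + 1*(-2)*conj(exp(2*I*pi/3)) + 1*(-1)*conj(-1) + 1*(-2)*conj(exp(-2*I*pi/3)) + 1*(1 + 3*exp(-I*pi/3) + 2*exp(-2*I*pi/3) + exp(I*pi/3))*conj(exp(-I*pi/3))]
      = (1/6)[(7) + (4) + (3 + exp(-2*I*pi/3) + 3*exp(2*I*pi/3)) + (1) + (3 + 3*exp(-2*I*pi/3) + exp(2*I*pi/3)) + (4)] = 18/6 = 3
  <chi_rho, chi_2> = (1/6)[1*(7)*conj(1) + 1*(1 + exp(-I*pi/3) + 2*exp(2*I*pi/3) + 3*exp(I*pi/3))*conj(exp(2*I*pi/3)) + 1*(-2)*conj(exp(-2*I*pi/3)) + 1*(-1)*conj(1) + 1*(-2)*conj(exp(2*I*pi/3)) + 1*(1 + 3*exp(-I*pi/3) + 2*exp(-2*I*pi/3) + exp(I*pi/3))*conj(exp(-2*I*pi/3))]
      = (1/6)[(7) + (1 + 3*exp(-I*pi/3) + exp(-2*I*pi/3)) + (3 + 3*exp(-2*I*pi/3) + exp(2*I*pi/3)) + (-1) + (3 + exp(-2*I*pi/3) + 3*exp(2*I*pi/3)) + (1 + exp(2*I*pi/3) + 3*exp(I*pi/3))] = 12/6 = 2
  <chi_rho, chi_3> = (1/6)[1*(7)*conj(1) + 1*(1 + exp(-I*pi/3) + 2*exp(2*I*pi/3) + 3*exp(I*pi/3))*conj(-1) + 1*(-2)*conj(1) + 1*(-1)*conj(-1) + 1*(-2)*conj(1) + 1*(1 + 3*exp(-I*pi/3) + 2*exp(-2*I*pi/3) + exp(I*pi/3))*conj(-1)]
      = (1/6)[(7) + (-1 - 3*exp(I*pi/3) - 2*exp(2*I*pi/3) - exp(-I*pi/3)) + (-2) + (1) + (-2) + (-1 - exp(I*pi/3) - 2*exp(-2*I*pi/3) - 3*exp(-I*pi/3))] = 0/6 = 0
  <chi_rho, chi_4> = (1/6)[1*(7)*conj(1) + 1*(1 + exp(-I*pi/3) + 2*exp(2*I*pi/3) + 3*exp(I*pi/3))*conj(exp(-2*I*pi/3)) + 1*(-2)*conj(exp(2*I*pi/3)) + 1*(-1)*conj(1) + 1*(-2)*conj(exp(-2*I*pi/3)) + 1*(1 + 3*exp(-I*pi/3) + 2*exp(-2*I*pi/3) + exp(I*pi/3))*conj(exp(2*I*pi/3))]
      = (1/6)[(7) + (-4) + (3 + exp(-2*I*pi/3) + 3*exp(2*I*pi/3)) + (-1) + (3 + 3*exp(-2*I*pi/3) + exp(2*I*pi/3)) + (-4)] = 0/6 = 0
  <chi_rho, chi_5> = (1/6)[1*(7)*conj(1) + 1*(1 + exp(-I*pi/3) + 2*exp(2*I*pi/3) + 3*exp(I*pi/3))*conj(exp(-I*pi/3)) + 1*(-2)*conj(exp(-2*I*pi/3)) + 1*(-1)*conj(-1) + 1*(-2)*conj(exp(2*I*pi/3)) + 1*(1 + 3*exp(-I*pi/3) + 2*exp(-2*I*pi/3) + exp(I*pi/3))*conj(exp(I*pi/3))]
      = (1/6)[(7) + (-1 + exp(I*pi/3) + 3*exp(2*I*pi/3)) + (3 + 3*exp(-2*I*pi/3) + exp(2*I*pi/3)) + (1) + (3 + exp(-2*I*pi/3) + 3*exp(2*I*pi/3)) + (-1 + 3*exp(-2*I*pi/3) + exp(-I*pi/3))] = 6/6 = 1
(Exp terms are combined using exp(i*s)*conj(exp(i*t)) = exp(i*(s-t)), and sums of them are collapsed using the identity that for every m > 1 the m distinct m-th roots of unity sum to 0, e.g. 1 + exp(2*I*pi/3) + exp(-2*I*pi/3) = 0.)
Dimension check: dim(rho) = sum (mult * dim) = 1*1 + 3*1 + 2*1 + 0*1 + 0*1 + 1*1 = 7 = chi_rho(e) = 7.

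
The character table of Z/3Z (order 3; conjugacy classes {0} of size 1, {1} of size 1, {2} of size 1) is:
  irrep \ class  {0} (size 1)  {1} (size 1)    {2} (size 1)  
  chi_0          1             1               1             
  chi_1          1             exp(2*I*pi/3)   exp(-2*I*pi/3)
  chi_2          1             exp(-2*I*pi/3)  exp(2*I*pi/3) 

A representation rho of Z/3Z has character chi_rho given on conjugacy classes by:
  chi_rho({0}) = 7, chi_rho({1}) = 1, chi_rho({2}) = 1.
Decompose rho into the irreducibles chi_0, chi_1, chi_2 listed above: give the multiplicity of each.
Multiplicities: chi_0: 3, chi_1: 2, chi_2: 2.

Use <chi_rho, chi> = (1/|G|) sum_C |C| * chi_rho(C) * conj(chi(C)) with |G| = 3 for each irreducible chi in the table:
  <chi_rho, chi_0> = (1/3)[1*(7)*conj(1) + 1*(1)*conj(1) + 1*(1)*conj(1)]
      = (1/3)[(7) + (1) + (1)] = 9/3 = 3
  <chi_rho, chi_1> = (1/3)[1*(7)*conj(1) + 1*(1)*conj(exp(2*I*pi/3)) + 1*(1)*conj(exp(-2*I*pi/3))]
      = (1/3)[(7) + (2 + 3*exp(-2*I*pi/3) + 2*exp(2*I*pi/3)) + (2 + 2*exp(-2*I*pi/3) + 3*exp(2*I*pi/3))] = 6/3 = 2
  <chi_rho, chi_2> = (1/3)[1*(7)*conj(1) + 1*(1)*conj(exp(-2*I*pi/3)) + 1*(1)*conj(exp(2*I*pi/3))]
      = (1/3)[(7) + (2 + 2*exp(-2*I*pi/3) + 3*exp(2*I*pi/3)) + (2 + 3*exp(-2*I*pi/3) + 2*exp(2*I*pi/3))] = 6/3 = 2
(Exp terms are combined using exp(i*s)*conj(exp(i*t)) = exp(i*(s-t)), and sums of them are collapsed using the identity that for every m > 1 the m distinct m-th roots of unity sum to 0, e.g. 1 + exp(2*I*pi/3) + exp(-2*I*pi/3) = 0.)
Dimension check: dim(rho) = sum (mult * dim) = 3*1 + 2*1 + 2*1 = 7 = chi_rho(e) = 7.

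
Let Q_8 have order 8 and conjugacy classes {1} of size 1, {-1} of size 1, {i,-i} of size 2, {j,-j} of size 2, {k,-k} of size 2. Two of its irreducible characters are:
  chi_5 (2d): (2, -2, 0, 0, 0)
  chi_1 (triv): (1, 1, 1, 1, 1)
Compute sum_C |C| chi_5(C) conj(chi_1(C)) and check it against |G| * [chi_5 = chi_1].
Sum = 0; so <chi_5, chi_1> = 0 (distinct irreducibles are orthogonal).

Justification: Compute term by term over conjugacy classes (|C| * chi_5(C) * conj(chi_1(C))):
  1*(2)*conj(1) + 1*(-2)*conj(1) + 2*(0)*conj(1) + 2*(0)*conj(1) + 2*(0)*conj(1)
  = (2) + (-2) + (0) + (0) + (0)
  = 0.
Dividing by |G| = 8 gives 0/8 = 0, matching the row-orthogonality relation <chi_5, chi_1> = [chi_5 = chi_1].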